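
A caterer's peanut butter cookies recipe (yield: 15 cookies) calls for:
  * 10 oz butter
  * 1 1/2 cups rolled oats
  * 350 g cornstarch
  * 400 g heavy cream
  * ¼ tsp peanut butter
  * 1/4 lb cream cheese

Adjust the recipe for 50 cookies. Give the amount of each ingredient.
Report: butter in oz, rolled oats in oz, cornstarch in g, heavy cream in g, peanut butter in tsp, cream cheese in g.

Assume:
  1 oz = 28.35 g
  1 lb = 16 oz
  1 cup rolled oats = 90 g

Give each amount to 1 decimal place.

Scaling factor: 50/15 = 10/3.
butter: 10 oz × 10/3 ≈ 33.3 oz
rolled oats: 1.5 cup × 10/3 × 90 g/cup ÷ 28.35 g/oz ≈ 15.9 oz
cornstarch: 350 g × 10/3 ≈ 1166.7 g
heavy cream: 400 g × 10/3 ≈ 1333.3 g
peanut butter: 0.25 tsp × 10/3 ≈ 0.8 tsp
cream cheese: 0.25 lb × 10/3 × 16 oz/lb × 28.35 g/oz = 378.0 g

butter: 33.3 oz; rolled oats: 15.9 oz; cornstarch: 1166.7 g; heavy cream: 1333.3 g; peanut butter: 0.8 tsp; cream cheese: 378.0 g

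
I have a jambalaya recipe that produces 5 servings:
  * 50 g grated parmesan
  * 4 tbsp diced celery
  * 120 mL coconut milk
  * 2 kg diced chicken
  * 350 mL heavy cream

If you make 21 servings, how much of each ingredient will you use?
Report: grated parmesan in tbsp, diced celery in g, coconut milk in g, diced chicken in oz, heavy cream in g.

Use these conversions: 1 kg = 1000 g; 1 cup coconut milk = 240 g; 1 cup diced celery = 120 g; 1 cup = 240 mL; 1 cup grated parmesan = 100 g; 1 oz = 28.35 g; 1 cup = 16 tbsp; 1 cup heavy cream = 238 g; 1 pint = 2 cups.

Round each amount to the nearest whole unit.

grated parmesan: 34 tbsp; diced celery: 126 g; coconut milk: 504 g; diced chicken: 296 oz; heavy cream: 1458 g

Scaling factor: 21/5 = 4.2.
grated parmesan: 50 g × 21/5 ÷ 100 g/cup × 16 tbsp/cup ≈ 34 tbsp
diced celery: 4 tbsp × 21/5 ÷ 16 tbsp/cup × 120 g/cup = 126 g
coconut milk: 120 mL × 21/5 ÷ 240 mL/cup × 240 g/cup = 504 g
diced chicken: 2 kg × 21/5 × 1000 g/kg ÷ 28.35 g/oz ≈ 296 oz
heavy cream: 350 mL × 21/5 ÷ 240 mL/cup × 238 g/cup ≈ 1458 g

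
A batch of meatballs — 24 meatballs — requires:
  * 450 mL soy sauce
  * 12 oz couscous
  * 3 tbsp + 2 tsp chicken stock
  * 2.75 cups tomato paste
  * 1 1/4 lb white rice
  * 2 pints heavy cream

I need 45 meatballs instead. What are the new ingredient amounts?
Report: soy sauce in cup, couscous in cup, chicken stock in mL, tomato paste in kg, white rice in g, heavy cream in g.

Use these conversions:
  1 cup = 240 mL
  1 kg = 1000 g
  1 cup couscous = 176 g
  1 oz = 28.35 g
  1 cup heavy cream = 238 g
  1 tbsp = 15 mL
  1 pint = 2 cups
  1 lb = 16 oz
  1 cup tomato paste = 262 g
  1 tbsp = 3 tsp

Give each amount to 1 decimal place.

soy sauce: 3.5 cup; couscous: 3.6 cup; chicken stock: 103.1 mL; tomato paste: 1.4 kg; white rice: 1063.1 g; heavy cream: 1785.0 g

Scaling factor: 45/24 = 15/8 = 1.875.
soy sauce: 450 mL × 15/8 ÷ 240 mL/cup ≈ 3.5 cup
couscous: 12 oz × 15/8 × 28.35 g/oz ÷ 176 g/cup ≈ 3.6 cup
chicken stock: (3 tbsp + 2 tsp = 11/3 tbsp) × 15/8 × 15 mL/tbsp ≈ 103.1 mL
tomato paste: 2.75 cup × 15/8 × 262 g/cup ÷ 1000 g/kg ≈ 1.4 kg
white rice: 1.25 lb × 15/8 × 16 oz/lb × 28.35 g/oz ≈ 1063.1 g
heavy cream: 2 pint × 15/8 × 2 cup/pint × 238 g/cup = 1785.0 g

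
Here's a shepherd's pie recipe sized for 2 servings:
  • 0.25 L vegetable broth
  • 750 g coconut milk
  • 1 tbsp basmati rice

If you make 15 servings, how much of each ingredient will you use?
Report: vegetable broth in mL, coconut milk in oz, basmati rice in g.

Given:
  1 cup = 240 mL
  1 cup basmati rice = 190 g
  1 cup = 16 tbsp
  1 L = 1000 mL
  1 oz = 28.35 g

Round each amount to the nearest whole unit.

vegetable broth: 1875 mL; coconut milk: 198 oz; basmati rice: 89 g

Scaling factor: 15/2 = 7.5.
vegetable broth: 0.25 L × 15/2 × 1000 mL/L = 1875 mL
coconut milk: 750 g × 15/2 ÷ 28.35 g/oz ≈ 198 oz
basmati rice: 1 tbsp × 15/2 ÷ 16 tbsp/cup × 190 g/cup ≈ 89 g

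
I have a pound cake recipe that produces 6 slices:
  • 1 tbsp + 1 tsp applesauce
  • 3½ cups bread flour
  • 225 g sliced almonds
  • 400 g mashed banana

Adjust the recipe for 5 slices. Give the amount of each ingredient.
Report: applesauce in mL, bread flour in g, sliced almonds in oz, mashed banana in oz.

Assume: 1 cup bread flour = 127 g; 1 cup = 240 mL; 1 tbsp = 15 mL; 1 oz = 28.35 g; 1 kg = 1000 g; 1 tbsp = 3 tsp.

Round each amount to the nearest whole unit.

applesauce: 17 mL; bread flour: 370 g; sliced almonds: 7 oz; mashed banana: 12 oz

Scaling factor: 5/6.
applesauce: (1 tbsp + 1 tsp = 4/3 tbsp) × 5/6 × 15 mL/tbsp ≈ 17 mL
bread flour: 3.5 cup × 5/6 × 127 g/cup ≈ 370 g
sliced almonds: 225 g × 5/6 ÷ 28.35 g/oz ≈ 7 oz
mashed banana: 400 g × 5/6 ÷ 28.35 g/oz ≈ 12 oz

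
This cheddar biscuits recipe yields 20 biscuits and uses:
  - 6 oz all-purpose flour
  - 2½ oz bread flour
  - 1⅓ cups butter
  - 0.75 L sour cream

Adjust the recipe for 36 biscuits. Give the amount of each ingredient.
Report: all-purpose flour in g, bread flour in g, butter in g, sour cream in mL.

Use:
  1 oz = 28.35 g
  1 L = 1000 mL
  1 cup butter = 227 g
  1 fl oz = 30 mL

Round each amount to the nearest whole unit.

all-purpose flour: 306 g; bread flour: 128 g; butter: 545 g; sour cream: 1350 mL

Scaling factor: 36/20 = 9/5 = 1.8.
all-purpose flour: 6 oz × 9/5 × 28.35 g/oz ≈ 306 g
bread flour: 2.5 oz × 9/5 × 28.35 g/oz ≈ 128 g
butter: 4/3 cup × 9/5 × 227 g/cup ≈ 545 g
sour cream: 0.75 L × 9/5 × 1000 mL/L = 1350 mL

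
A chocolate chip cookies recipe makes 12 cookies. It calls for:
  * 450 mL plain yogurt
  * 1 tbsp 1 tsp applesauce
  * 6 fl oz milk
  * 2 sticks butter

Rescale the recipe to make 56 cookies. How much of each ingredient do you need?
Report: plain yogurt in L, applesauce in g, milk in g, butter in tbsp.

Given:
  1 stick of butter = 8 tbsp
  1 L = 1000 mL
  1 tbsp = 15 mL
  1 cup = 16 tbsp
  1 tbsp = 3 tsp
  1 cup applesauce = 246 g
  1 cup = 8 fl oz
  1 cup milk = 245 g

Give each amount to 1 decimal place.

Scaling factor: 56/12 = 14/3.
plain yogurt: 450 mL × 14/3 ÷ 1000 mL/L = 2.1 L
applesauce: (1 tbsp + 1 tsp = 4/3 tbsp) × 14/3 ÷ 16 tbsp/cup × 246 g/cup ≈ 95.7 g
milk: 6 fl oz × 14/3 ÷ 8 fl oz/cup × 245 g/cup = 857.5 g
butter: 2 stick × 14/3 × 8 tbsp/stick ≈ 74.7 tbsp

plain yogurt: 2.1 L; applesauce: 95.7 g; milk: 857.5 g; butter: 74.7 tbsp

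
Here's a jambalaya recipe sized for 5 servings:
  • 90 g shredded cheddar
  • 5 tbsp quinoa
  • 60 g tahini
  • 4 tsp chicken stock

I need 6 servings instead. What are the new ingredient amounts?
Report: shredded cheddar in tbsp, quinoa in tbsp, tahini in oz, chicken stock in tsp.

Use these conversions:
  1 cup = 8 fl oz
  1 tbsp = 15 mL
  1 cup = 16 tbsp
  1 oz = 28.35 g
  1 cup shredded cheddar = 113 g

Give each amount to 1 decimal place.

shredded cheddar: 15.3 tbsp; quinoa: 6.0 tbsp; tahini: 2.5 oz; chicken stock: 4.8 tsp

Scaling factor: 6/5 = 1.2.
shredded cheddar: 90 g × 6/5 ÷ 113 g/cup × 16 tbsp/cup ≈ 15.3 tbsp
quinoa: 5 tbsp × 6/5 = 6.0 tbsp
tahini: 60 g × 6/5 ÷ 28.35 g/oz ≈ 2.5 oz
chicken stock: 4 tsp × 6/5 = 4.8 tsp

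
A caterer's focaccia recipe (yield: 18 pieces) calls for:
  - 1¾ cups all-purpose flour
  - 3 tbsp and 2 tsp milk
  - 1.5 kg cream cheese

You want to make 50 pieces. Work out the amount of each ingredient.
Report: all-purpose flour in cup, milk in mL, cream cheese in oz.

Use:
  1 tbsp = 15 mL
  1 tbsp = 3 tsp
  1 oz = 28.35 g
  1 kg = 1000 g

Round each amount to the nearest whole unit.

all-purpose flour: 5 cup; milk: 153 mL; cream cheese: 147 oz

Scaling factor: 50/18 = 25/9.
all-purpose flour: 1.75 cup × 25/9 ≈ 5 cup
milk: (3 tbsp + 2 tsp = 11/3 tbsp) × 25/9 × 15 mL/tbsp ≈ 153 mL
cream cheese: 1.5 kg × 25/9 × 1000 g/kg ÷ 28.35 g/oz ≈ 147 oz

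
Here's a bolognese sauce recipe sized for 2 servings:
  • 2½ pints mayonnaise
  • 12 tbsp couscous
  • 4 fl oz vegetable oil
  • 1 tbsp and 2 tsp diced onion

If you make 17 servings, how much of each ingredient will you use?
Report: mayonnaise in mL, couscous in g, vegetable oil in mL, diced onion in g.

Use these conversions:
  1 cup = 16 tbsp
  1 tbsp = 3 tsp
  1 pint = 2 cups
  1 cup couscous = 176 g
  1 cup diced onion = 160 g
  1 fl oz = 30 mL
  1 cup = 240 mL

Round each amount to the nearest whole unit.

Scaling factor: 17/2 = 8.5.
mayonnaise: 2.5 pint × 17/2 × 2 cup/pint × 240 mL/cup = 10200 mL
couscous: 12 tbsp × 17/2 ÷ 16 tbsp/cup × 176 g/cup = 1122 g
vegetable oil: 4 fl oz × 17/2 × 30 mL/fl oz = 1020 mL
diced onion: (1 tbsp + 2 tsp = 5/3 tbsp) × 17/2 ÷ 16 tbsp/cup × 160 g/cup ≈ 142 g

mayonnaise: 10200 mL; couscous: 1122 g; vegetable oil: 1020 mL; diced onion: 142 g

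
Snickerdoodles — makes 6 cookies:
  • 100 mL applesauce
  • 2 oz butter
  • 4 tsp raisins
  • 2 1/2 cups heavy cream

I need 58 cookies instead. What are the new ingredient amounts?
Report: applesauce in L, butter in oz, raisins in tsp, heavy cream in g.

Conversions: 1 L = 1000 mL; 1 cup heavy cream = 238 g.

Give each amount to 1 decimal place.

applesauce: 1.0 L; butter: 19.3 oz; raisins: 38.7 tsp; heavy cream: 5751.7 g

Scaling factor: 58/6 = 29/3.
applesauce: 100 mL × 29/3 ÷ 1000 mL/L ≈ 1.0 L
butter: 2 oz × 29/3 ≈ 19.3 oz
raisins: 4 tsp × 29/3 ≈ 38.7 tsp
heavy cream: 2.5 cup × 29/3 × 238 g/cup ≈ 5751.7 g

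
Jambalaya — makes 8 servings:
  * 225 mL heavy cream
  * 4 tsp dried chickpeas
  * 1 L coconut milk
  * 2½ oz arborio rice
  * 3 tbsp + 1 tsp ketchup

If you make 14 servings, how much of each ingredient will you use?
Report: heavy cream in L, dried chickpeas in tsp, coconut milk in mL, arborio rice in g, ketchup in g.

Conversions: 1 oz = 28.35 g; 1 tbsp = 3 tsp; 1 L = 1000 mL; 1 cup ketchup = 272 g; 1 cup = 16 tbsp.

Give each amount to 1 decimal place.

Scaling factor: 14/8 = 7/4 = 1.75.
heavy cream: 225 mL × 7/4 ÷ 1000 mL/L ≈ 0.4 L
dried chickpeas: 4 tsp × 7/4 = 7.0 tsp
coconut milk: 1 L × 7/4 × 1000 mL/L = 1750.0 mL
arborio rice: 2.5 oz × 7/4 × 28.35 g/oz ≈ 124.0 g
ketchup: (3 tbsp + 1 tsp = 10/3 tbsp) × 7/4 ÷ 16 tbsp/cup × 272 g/cup ≈ 99.2 g

heavy cream: 0.4 L; dried chickpeas: 7.0 tsp; coconut milk: 1750.0 mL; arborio rice: 124.0 g; ketchup: 99.2 g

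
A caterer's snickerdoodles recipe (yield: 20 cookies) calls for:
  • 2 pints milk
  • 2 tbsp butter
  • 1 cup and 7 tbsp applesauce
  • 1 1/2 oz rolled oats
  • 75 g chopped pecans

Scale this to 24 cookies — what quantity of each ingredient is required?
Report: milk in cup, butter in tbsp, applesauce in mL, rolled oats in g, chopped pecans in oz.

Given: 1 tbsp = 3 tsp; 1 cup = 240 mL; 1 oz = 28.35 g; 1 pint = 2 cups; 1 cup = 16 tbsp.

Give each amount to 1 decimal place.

Scaling factor: 24/20 = 6/5 = 1.2.
milk: 2 pint × 6/5 × 2 cup/pint = 4.8 cup
butter: 2 tbsp × 6/5 = 2.4 tbsp
applesauce: (1 cup + 7 tbsp = 1.4375 cup) × 6/5 × 240 mL/cup = 414.0 mL
rolled oats: 1.5 oz × 6/5 × 28.35 g/oz ≈ 51.0 g
chopped pecans: 75 g × 6/5 ÷ 28.35 g/oz ≈ 3.2 oz

milk: 4.8 cup; butter: 2.4 tbsp; applesauce: 414.0 mL; rolled oats: 51.0 g; chopped pecans: 3.2 oz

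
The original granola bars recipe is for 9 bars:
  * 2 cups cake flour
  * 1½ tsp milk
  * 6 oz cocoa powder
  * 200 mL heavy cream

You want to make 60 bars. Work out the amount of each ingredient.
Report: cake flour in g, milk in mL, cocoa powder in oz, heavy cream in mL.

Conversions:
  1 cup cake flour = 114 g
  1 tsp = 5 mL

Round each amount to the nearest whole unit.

cake flour: 1520 g; milk: 50 mL; cocoa powder: 40 oz; heavy cream: 1333 mL

Scaling factor: 60/9 = 20/3.
cake flour: 2 cup × 20/3 × 114 g/cup = 1520 g
milk: 1.5 tsp × 20/3 × 5 mL/tsp = 50 mL
cocoa powder: 6 oz × 20/3 = 40 oz
heavy cream: 200 mL × 20/3 ≈ 1333 mL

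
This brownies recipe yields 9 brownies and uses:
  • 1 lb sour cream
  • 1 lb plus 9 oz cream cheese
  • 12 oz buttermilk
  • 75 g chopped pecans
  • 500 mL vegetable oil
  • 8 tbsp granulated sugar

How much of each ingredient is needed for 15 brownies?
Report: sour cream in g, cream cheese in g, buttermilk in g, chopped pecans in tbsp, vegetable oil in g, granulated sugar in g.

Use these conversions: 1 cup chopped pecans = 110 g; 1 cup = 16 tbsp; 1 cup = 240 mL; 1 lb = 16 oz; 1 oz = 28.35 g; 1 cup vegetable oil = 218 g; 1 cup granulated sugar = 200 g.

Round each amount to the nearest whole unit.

sour cream: 756 g; cream cheese: 1181 g; buttermilk: 567 g; chopped pecans: 18 tbsp; vegetable oil: 757 g; granulated sugar: 167 g

Scaling factor: 15/9 = 5/3.
sour cream: 1 lb × 5/3 × 16 oz/lb × 28.35 g/oz = 756 g
cream cheese: (1 lb + 9 oz = 1.5625 lb) × 5/3 × 16 oz/lb × 28.35 g/oz ≈ 1181 g
buttermilk: 12 oz × 5/3 × 28.35 g/oz = 567 g
chopped pecans: 75 g × 5/3 ÷ 110 g/cup × 16 tbsp/cup ≈ 18 tbsp
vegetable oil: 500 mL × 5/3 ÷ 240 mL/cup × 218 g/cup ≈ 757 g
granulated sugar: 8 tbsp × 5/3 ÷ 16 tbsp/cup × 200 g/cup ≈ 167 g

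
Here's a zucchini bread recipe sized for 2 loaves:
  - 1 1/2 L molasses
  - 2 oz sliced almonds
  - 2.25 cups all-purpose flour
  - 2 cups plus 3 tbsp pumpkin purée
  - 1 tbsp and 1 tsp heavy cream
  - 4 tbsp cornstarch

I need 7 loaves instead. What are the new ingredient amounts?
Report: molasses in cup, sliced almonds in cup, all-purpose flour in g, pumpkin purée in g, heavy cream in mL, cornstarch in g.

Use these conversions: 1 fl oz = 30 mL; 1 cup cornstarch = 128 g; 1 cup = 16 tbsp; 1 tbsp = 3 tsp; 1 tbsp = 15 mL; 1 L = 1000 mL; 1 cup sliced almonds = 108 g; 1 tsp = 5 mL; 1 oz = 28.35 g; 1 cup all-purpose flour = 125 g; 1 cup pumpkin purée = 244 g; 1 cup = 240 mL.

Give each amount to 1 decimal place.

Scaling factor: 7/2 = 3.5.
molasses: 1.5 L × 7/2 × 1000 mL/L ÷ 240 mL/cup ≈ 21.9 cup
sliced almonds: 2 oz × 7/2 × 28.35 g/oz ÷ 108 g/cup ≈ 1.8 cup
all-purpose flour: 2.25 cup × 7/2 × 125 g/cup ≈ 984.4 g
pumpkin purée: (2 cup + 3 tbsp = 2.1875 cup) × 7/2 × 244 g/cup ≈ 1868.1 g
heavy cream: (1 tbsp + 1 tsp = 4/3 tbsp) × 7/2 × 15 mL/tbsp = 70.0 mL
cornstarch: 4 tbsp × 7/2 ÷ 16 tbsp/cup × 128 g/cup = 112.0 g

molasses: 21.9 cup; sliced almonds: 1.8 cup; all-purpose flour: 984.4 g; pumpkin purée: 1868.1 g; heavy cream: 70.0 mL; cornstarch: 112.0 g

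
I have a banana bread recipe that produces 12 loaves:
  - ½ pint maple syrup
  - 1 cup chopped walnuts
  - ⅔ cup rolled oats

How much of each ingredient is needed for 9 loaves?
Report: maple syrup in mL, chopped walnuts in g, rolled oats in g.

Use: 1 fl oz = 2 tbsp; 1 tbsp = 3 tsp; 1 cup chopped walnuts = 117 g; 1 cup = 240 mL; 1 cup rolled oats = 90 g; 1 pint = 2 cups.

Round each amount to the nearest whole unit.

Scaling factor: 9/12 = 3/4 = 0.75.
maple syrup: 0.5 pint × 3/4 × 2 cup/pint × 240 mL/cup = 180 mL
chopped walnuts: 1 cup × 3/4 × 117 g/cup ≈ 88 g
rolled oats: 2/3 cup × 3/4 × 90 g/cup = 45 g

maple syrup: 180 mL; chopped walnuts: 88 g; rolled oats: 45 g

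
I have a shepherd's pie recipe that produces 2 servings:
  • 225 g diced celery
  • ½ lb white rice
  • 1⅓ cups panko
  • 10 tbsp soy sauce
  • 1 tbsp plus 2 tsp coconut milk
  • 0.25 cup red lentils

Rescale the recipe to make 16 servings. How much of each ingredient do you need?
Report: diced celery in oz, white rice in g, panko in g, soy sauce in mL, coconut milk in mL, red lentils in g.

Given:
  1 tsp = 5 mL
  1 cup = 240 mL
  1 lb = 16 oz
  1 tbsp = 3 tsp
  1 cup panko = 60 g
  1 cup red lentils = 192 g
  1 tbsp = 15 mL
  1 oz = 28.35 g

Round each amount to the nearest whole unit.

Scaling factor: 16/2 = 8.
diced celery: 225 g × 8 ÷ 28.35 g/oz ≈ 63 oz
white rice: 0.5 lb × 8 × 16 oz/lb × 28.35 g/oz ≈ 1814 g
panko: 4/3 cup × 8 × 60 g/cup = 640 g
soy sauce: 10 tbsp × 8 × 15 mL/tbsp = 1200 mL
coconut milk: (1 tbsp + 2 tsp = 5/3 tbsp) × 8 × 15 mL/tbsp = 200 mL
red lentils: 0.25 cup × 8 × 192 g/cup = 384 g

diced celery: 63 oz; white rice: 1814 g; panko: 640 g; soy sauce: 1200 mL; coconut milk: 200 mL; red lentils: 384 g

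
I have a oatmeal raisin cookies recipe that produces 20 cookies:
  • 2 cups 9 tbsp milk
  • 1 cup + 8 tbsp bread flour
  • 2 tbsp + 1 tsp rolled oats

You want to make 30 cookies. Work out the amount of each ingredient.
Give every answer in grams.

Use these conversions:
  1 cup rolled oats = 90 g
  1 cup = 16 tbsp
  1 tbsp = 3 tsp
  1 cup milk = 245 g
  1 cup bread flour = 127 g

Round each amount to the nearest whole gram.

milk: 942 g; bread flour: 286 g; rolled oats: 20 g

Scaling factor: 30/20 = 3/2 = 1.5.
milk: (2 cup + 9 tbsp = 2.5625 cup) × 3/2 × 245 g/cup ≈ 942 g
bread flour: (1 cup + 8 tbsp = 1.5 cup) × 3/2 × 127 g/cup ≈ 286 g
rolled oats: (2 tbsp + 1 tsp = 7/3 tbsp) × 3/2 ÷ 16 tbsp/cup × 90 g/cup ≈ 20 g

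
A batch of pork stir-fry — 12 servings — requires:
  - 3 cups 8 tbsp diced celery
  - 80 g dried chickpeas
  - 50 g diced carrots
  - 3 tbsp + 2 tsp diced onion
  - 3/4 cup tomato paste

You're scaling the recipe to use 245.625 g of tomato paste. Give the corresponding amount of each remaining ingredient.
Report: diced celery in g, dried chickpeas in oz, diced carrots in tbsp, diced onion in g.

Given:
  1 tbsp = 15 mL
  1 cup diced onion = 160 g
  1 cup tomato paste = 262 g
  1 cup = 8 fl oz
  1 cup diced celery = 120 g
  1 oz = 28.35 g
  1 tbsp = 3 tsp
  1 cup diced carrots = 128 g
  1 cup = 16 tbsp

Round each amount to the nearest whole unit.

diced celery: 525 g; dried chickpeas: 4 oz; diced carrots: 8 tbsp; diced onion: 46 g

The original recipe has 196.5 g of tomato paste, so the scaling factor is 245.625 ÷ 196.5 = 5/4 = 1.25.
diced celery: (3 cup + 8 tbsp = 3.5 cup) × 5/4 × 120 g/cup = 525 g
dried chickpeas: 80 g × 5/4 ÷ 28.35 g/oz ≈ 4 oz
diced carrots: 50 g × 5/4 ÷ 128 g/cup × 16 tbsp/cup ≈ 8 tbsp
diced onion: (3 tbsp + 2 tsp = 11/3 tbsp) × 5/4 ÷ 16 tbsp/cup × 160 g/cup ≈ 46 g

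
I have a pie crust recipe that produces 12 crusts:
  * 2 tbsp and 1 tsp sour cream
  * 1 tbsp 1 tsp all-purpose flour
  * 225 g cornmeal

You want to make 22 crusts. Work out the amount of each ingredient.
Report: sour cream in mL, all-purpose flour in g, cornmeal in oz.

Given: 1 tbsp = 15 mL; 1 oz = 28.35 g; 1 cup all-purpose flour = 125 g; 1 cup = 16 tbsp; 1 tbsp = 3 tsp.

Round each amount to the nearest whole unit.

Scaling factor: 22/12 = 11/6.
sour cream: (2 tbsp + 1 tsp = 7/3 tbsp) × 11/6 × 15 mL/tbsp ≈ 64 mL
all-purpose flour: (1 tbsp + 1 tsp = 4/3 tbsp) × 11/6 ÷ 16 tbsp/cup × 125 g/cup ≈ 19 g
cornmeal: 225 g × 11/6 ÷ 28.35 g/oz ≈ 15 oz

sour cream: 64 mL; all-purpose flour: 19 g; cornmeal: 15 oz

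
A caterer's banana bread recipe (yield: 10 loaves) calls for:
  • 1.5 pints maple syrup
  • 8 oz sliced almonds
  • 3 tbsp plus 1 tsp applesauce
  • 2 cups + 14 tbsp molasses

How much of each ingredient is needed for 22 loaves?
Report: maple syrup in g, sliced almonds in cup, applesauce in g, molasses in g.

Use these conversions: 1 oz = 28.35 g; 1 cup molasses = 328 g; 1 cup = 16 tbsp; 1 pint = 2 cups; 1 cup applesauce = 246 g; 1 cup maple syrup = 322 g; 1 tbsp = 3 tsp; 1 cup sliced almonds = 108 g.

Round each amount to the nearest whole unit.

Scaling factor: 22/10 = 11/5 = 2.2.
maple syrup: 1.5 pint × 11/5 × 2 cup/pint × 322 g/cup ≈ 2125 g
sliced almonds: 8 oz × 11/5 × 28.35 g/oz ÷ 108 g/cup ≈ 5 cup
applesauce: (3 tbsp + 1 tsp = 10/3 tbsp) × 11/5 ÷ 16 tbsp/cup × 246 g/cup ≈ 113 g
molasses: (2 cup + 14 tbsp = 2.875 cup) × 11/5 × 328 g/cup ≈ 2075 g

maple syrup: 2125 g; sliced almonds: 5 cup; applesauce: 113 g; molasses: 2075 g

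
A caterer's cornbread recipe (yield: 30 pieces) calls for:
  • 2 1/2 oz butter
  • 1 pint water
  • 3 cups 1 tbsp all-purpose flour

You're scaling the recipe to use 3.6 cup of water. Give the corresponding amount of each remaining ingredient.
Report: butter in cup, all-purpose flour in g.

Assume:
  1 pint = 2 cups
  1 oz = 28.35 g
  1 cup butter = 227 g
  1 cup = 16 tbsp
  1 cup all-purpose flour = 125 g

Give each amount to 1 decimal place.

The original recipe has 2 cup of water, so the scaling factor is 3.6 ÷ 2 = 9/5 = 1.8.
butter: 2.5 oz × 9/5 × 28.35 g/oz ÷ 227 g/cup ≈ 0.6 cup
all-purpose flour: (3 cup + 1 tbsp = 3.0625 cup) × 9/5 × 125 g/cup ≈ 689.1 g

butter: 0.6 cup; all-purpose flour: 689.1 g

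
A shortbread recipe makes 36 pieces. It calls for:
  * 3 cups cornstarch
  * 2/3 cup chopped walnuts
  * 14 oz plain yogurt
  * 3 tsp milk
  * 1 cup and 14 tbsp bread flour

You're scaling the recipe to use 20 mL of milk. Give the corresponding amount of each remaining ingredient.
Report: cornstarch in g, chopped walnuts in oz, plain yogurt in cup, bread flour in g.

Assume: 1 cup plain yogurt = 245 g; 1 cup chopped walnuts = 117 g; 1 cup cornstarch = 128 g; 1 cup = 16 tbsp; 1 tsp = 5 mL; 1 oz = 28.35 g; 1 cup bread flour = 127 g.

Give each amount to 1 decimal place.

cornstarch: 512.0 g; chopped walnuts: 3.7 oz; plain yogurt: 2.2 cup; bread flour: 317.5 g

The original recipe has 15 mL of milk, so the scaling factor is 20 ÷ 15 = 4/3.
cornstarch: 3 cup × 4/3 × 128 g/cup = 512.0 g
chopped walnuts: 2/3 cup × 4/3 × 117 g/cup ÷ 28.35 g/oz ≈ 3.7 oz
plain yogurt: 14 oz × 4/3 × 28.35 g/oz ÷ 245 g/cup ≈ 2.2 cup
bread flour: (1 cup + 14 tbsp = 1.875 cup) × 4/3 × 127 g/cup = 317.5 g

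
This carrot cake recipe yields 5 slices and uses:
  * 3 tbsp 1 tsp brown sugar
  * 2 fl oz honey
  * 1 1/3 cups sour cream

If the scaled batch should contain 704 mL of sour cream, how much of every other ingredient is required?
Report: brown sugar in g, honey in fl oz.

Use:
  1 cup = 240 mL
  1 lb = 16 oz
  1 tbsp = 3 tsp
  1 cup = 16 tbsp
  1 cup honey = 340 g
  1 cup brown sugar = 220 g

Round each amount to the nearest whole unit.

brown sugar: 101 g; honey: 4 fl oz

The original recipe has 320 mL of sour cream, so the scaling factor is 704 ÷ 320 = 11/5 = 2.2.
brown sugar: (3 tbsp + 1 tsp = 10/3 tbsp) × 11/5 ÷ 16 tbsp/cup × 220 g/cup ≈ 101 g
honey: 2 fl oz × 11/5 ≈ 4 fl oz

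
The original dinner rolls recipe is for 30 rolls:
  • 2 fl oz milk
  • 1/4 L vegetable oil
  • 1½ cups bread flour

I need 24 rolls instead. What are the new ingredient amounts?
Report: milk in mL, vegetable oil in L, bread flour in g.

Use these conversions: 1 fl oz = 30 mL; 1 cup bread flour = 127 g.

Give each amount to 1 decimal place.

milk: 48.0 mL; vegetable oil: 0.2 L; bread flour: 152.4 g

Scaling factor: 24/30 = 4/5 = 0.8.
milk: 2 fl oz × 4/5 × 30 mL/fl oz = 48.0 mL
vegetable oil: 0.25 L × 4/5 = 0.2 L
bread flour: 1.5 cup × 4/5 × 127 g/cup = 152.4 g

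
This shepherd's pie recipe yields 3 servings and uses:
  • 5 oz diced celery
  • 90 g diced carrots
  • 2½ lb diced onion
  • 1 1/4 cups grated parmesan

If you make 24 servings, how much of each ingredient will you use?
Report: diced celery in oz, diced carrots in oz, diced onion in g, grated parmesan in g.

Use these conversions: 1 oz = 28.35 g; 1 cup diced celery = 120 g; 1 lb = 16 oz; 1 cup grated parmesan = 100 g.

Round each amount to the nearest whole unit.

diced celery: 40 oz; diced carrots: 25 oz; diced onion: 9072 g; grated parmesan: 1000 g

Scaling factor: 24/3 = 8.
diced celery: 5 oz × 8 = 40 oz
diced carrots: 90 g × 8 ÷ 28.35 g/oz ≈ 25 oz
diced onion: 2.5 lb × 8 × 16 oz/lb × 28.35 g/oz = 9072 g
grated parmesan: 1.25 cup × 8 × 100 g/cup = 1000 g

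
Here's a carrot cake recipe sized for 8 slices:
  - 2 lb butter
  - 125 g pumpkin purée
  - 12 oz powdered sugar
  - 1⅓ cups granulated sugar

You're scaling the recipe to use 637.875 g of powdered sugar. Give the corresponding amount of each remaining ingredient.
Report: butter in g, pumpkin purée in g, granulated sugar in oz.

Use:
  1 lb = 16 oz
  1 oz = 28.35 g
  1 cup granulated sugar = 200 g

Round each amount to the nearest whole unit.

butter: 1701 g; pumpkin purée: 234 g; granulated sugar: 18 oz

The original recipe has 340.2 g of powdered sugar, so the scaling factor is 637.875 ÷ 340.2 = 15/8 = 1.875.
butter: 2 lb × 15/8 × 16 oz/lb × 28.35 g/oz = 1701 g
pumpkin purée: 125 g × 15/8 ≈ 234 g
granulated sugar: 4/3 cup × 15/8 × 200 g/cup ÷ 28.35 g/oz ≈ 18 oz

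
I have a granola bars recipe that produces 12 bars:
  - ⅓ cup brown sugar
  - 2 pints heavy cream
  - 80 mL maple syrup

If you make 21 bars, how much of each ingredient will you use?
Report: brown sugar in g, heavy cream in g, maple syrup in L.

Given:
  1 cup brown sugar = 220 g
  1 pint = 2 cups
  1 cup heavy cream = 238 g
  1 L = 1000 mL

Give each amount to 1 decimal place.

brown sugar: 128.3 g; heavy cream: 1666.0 g; maple syrup: 0.1 L

Scaling factor: 21/12 = 7/4 = 1.75.
brown sugar: 1/3 cup × 7/4 × 220 g/cup ≈ 128.3 g
heavy cream: 2 pint × 7/4 × 2 cup/pint × 238 g/cup = 1666.0 g
maple syrup: 80 mL × 7/4 ÷ 1000 mL/L ≈ 0.1 L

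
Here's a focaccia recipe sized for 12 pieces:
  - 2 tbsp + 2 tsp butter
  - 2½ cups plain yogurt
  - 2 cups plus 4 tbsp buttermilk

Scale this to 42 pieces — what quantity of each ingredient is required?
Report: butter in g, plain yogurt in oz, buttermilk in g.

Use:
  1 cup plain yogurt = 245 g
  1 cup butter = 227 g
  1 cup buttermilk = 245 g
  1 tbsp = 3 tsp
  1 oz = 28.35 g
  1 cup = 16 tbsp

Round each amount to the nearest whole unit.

Scaling factor: 42/12 = 7/2 = 3.5.
butter: (2 tbsp + 2 tsp = 8/3 tbsp) × 7/2 ÷ 16 tbsp/cup × 227 g/cup ≈ 132 g
plain yogurt: 2.5 cup × 7/2 × 245 g/cup ÷ 28.35 g/oz ≈ 76 oz
buttermilk: (2 cup + 4 tbsp = 2.25 cup) × 7/2 × 245 g/cup ≈ 1929 g

butter: 132 g; plain yogurt: 76 oz; buttermilk: 1929 g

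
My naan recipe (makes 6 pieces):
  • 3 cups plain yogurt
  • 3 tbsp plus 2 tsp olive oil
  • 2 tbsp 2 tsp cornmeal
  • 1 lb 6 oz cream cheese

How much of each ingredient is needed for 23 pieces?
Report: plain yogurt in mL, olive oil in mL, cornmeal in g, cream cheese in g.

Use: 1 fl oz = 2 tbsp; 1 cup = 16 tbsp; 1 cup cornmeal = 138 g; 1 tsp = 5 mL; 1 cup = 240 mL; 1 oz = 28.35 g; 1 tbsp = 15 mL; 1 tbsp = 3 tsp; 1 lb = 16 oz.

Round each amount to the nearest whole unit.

plain yogurt: 2760 mL; olive oil: 211 mL; cornmeal: 88 g; cream cheese: 2391 g

Scaling factor: 23/6.
plain yogurt: 3 cup × 23/6 × 240 mL/cup = 2760 mL
olive oil: (3 tbsp + 2 tsp = 11/3 tbsp) × 23/6 × 15 mL/tbsp ≈ 211 mL
cornmeal: (2 tbsp + 2 tsp = 8/3 tbsp) × 23/6 ÷ 16 tbsp/cup × 138 g/cup ≈ 88 g
cream cheese: (1 lb + 6 oz = 1.375 lb) × 23/6 × 16 oz/lb × 28.35 g/oz ≈ 2391 g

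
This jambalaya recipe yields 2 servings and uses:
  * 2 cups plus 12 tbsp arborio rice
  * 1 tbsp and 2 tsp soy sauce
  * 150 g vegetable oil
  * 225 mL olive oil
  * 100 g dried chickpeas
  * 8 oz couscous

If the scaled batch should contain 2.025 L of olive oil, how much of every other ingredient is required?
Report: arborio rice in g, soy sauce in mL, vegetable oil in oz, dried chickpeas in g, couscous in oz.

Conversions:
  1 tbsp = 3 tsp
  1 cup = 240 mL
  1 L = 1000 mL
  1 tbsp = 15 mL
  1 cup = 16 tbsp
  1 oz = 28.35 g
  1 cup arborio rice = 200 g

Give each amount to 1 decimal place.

The original recipe has 0.225 L of olive oil, so the scaling factor is 2.025 ÷ 0.225 = 9.
arborio rice: (2 cup + 12 tbsp = 2.75 cup) × 9 × 200 g/cup = 4950.0 g
soy sauce: (1 tbsp + 2 tsp = 5/3 tbsp) × 9 × 15 mL/tbsp = 225.0 mL
vegetable oil: 150 g × 9 ÷ 28.35 g/oz ≈ 47.6 oz
dried chickpeas: 100 g × 9 = 900.0 g
couscous: 8 oz × 9 = 72.0 oz

arborio rice: 4950.0 g; soy sauce: 225.0 mL; vegetable oil: 47.6 oz; dried chickpeas: 900.0 g; couscous: 72.0 oz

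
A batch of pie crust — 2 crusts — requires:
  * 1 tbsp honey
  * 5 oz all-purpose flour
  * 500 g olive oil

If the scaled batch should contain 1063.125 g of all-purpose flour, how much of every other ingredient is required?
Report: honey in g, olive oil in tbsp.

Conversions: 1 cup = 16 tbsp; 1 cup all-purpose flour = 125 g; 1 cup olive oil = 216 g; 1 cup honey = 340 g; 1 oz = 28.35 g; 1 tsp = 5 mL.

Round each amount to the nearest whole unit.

The original recipe has 141.75 g of all-purpose flour, so the scaling factor is 1063.125 ÷ 141.75 = 15/2 = 7.5.
honey: 1 tbsp × 15/2 ÷ 16 tbsp/cup × 340 g/cup ≈ 159 g
olive oil: 500 g × 15/2 ÷ 216 g/cup × 16 tbsp/cup ≈ 278 tbsp

honey: 159 g; olive oil: 278 tbsp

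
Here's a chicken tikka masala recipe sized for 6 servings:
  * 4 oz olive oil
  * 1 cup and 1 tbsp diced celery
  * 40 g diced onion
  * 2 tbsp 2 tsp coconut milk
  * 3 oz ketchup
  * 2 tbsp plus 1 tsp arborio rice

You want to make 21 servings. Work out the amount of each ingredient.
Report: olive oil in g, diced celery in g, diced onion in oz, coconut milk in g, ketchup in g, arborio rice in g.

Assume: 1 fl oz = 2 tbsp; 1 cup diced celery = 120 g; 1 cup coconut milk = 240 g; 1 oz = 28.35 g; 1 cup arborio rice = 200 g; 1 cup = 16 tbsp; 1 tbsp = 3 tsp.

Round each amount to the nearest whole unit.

Scaling factor: 21/6 = 7/2 = 3.5.
olive oil: 4 oz × 7/2 × 28.35 g/oz ≈ 397 g
diced celery: (1 cup + 1 tbsp = 1.0625 cup) × 7/2 × 120 g/cup ≈ 446 g
diced onion: 40 g × 7/2 ÷ 28.35 g/oz ≈ 5 oz
coconut milk: (2 tbsp + 2 tsp = 8/3 tbsp) × 7/2 ÷ 16 tbsp/cup × 240 g/cup = 140 g
ketchup: 3 oz × 7/2 × 28.35 g/oz ≈ 298 g
arborio rice: (2 tbsp + 1 tsp = 7/3 tbsp) × 7/2 ÷ 16 tbsp/cup × 200 g/cup ≈ 102 g

olive oil: 397 g; diced celery: 446 g; diced onion: 5 oz; coconut milk: 140 g; ketchup: 298 g; arborio rice: 102 g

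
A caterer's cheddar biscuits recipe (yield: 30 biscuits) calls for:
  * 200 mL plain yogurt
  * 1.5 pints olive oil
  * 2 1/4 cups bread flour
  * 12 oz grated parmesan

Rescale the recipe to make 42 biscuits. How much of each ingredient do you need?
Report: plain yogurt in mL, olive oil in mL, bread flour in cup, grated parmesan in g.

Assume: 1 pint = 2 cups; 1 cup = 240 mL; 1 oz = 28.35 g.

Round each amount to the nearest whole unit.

plain yogurt: 280 mL; olive oil: 1008 mL; bread flour: 3 cup; grated parmesan: 476 g

Scaling factor: 42/30 = 7/5 = 1.4.
plain yogurt: 200 mL × 7/5 = 280 mL
olive oil: 1.5 pint × 7/5 × 2 cup/pint × 240 mL/cup = 1008 mL
bread flour: 2.25 cup × 7/5 ≈ 3 cup
grated parmesan: 12 oz × 7/5 × 28.35 g/oz ≈ 476 g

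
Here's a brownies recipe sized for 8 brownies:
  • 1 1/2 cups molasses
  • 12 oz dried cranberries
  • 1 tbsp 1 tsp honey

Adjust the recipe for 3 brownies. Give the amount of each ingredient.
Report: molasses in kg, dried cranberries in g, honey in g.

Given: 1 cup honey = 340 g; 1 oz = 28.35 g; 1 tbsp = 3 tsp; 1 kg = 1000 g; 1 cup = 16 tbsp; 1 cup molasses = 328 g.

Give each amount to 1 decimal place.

Scaling factor: 3/8 = 0.375.
molasses: 1.5 cup × 3/8 × 328 g/cup ÷ 1000 g/kg ≈ 0.2 kg
dried cranberries: 12 oz × 3/8 × 28.35 g/oz ≈ 127.6 g
honey: (1 tbsp + 1 tsp = 4/3 tbsp) × 3/8 ÷ 16 tbsp/cup × 340 g/cup ≈ 10.6 g

molasses: 0.2 kg; dried cranberries: 127.6 g; honey: 10.6 g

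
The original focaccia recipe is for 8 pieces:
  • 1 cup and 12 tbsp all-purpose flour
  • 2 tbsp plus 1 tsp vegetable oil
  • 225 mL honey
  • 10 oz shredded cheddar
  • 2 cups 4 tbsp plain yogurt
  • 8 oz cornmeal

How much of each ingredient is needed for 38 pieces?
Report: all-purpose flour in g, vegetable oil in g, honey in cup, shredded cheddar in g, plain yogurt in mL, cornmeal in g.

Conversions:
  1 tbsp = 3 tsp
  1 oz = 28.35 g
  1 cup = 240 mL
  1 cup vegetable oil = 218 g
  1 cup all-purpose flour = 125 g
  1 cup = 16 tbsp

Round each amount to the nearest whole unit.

Scaling factor: 38/8 = 19/4 = 4.75.
all-purpose flour: (1 cup + 12 tbsp = 1.75 cup) × 19/4 × 125 g/cup ≈ 1039 g
vegetable oil: (2 tbsp + 1 tsp = 7/3 tbsp) × 19/4 ÷ 16 tbsp/cup × 218 g/cup ≈ 151 g
honey: 225 mL × 19/4 ÷ 240 mL/cup ≈ 4 cup
shredded cheddar: 10 oz × 19/4 × 28.35 g/oz ≈ 1347 g
plain yogurt: (2 cup + 4 tbsp = 2.25 cup) × 19/4 × 240 mL/cup = 2565 mL
cornmeal: 8 oz × 19/4 × 28.35 g/oz ≈ 1077 g

all-purpose flour: 1039 g; vegetable oil: 151 g; honey: 4 cup; shredded cheddar: 1347 g; plain yogurt: 2565 mL; cornmeal: 1077 g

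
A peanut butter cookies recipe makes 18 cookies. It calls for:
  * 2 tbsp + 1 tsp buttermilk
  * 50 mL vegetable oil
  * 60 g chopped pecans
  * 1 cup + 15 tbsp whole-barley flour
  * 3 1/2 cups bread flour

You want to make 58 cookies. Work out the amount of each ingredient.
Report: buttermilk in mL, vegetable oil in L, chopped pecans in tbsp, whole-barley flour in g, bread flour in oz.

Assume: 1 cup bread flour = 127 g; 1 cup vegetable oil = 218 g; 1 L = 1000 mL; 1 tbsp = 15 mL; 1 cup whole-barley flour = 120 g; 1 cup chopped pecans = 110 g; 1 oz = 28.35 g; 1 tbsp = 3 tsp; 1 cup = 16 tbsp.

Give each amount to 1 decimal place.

Scaling factor: 58/18 = 29/9.
buttermilk: (2 tbsp + 1 tsp = 7/3 tbsp) × 29/9 × 15 mL/tbsp ≈ 112.8 mL
vegetable oil: 50 mL × 29/9 ÷ 1000 mL/L ≈ 0.2 L
chopped pecans: 60 g × 29/9 ÷ 110 g/cup × 16 tbsp/cup ≈ 28.1 tbsp
whole-barley flour: (1 cup + 15 tbsp = 1.9375 cup) × 29/9 × 120 g/cup ≈ 749.2 g
bread flour: 3.5 cup × 29/9 × 127 g/cup ÷ 28.35 g/oz ≈ 50.5 oz

buttermilk: 112.8 mL; vegetable oil: 0.2 L; chopped pecans: 28.1 tbsp; whole-barley flour: 749.2 g; bread flour: 50.5 oz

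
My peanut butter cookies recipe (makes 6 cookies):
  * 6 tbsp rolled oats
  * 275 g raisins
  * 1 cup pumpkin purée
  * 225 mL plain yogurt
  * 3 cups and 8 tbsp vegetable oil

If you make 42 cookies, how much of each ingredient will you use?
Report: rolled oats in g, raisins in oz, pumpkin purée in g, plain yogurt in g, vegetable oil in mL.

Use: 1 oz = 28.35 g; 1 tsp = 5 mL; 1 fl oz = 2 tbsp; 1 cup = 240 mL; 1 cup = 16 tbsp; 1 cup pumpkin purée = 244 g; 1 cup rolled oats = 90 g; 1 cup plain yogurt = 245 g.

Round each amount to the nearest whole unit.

rolled oats: 236 g; raisins: 68 oz; pumpkin purée: 1708 g; plain yogurt: 1608 g; vegetable oil: 5880 mL

Scaling factor: 42/6 = 7.
rolled oats: 6 tbsp × 7 ÷ 16 tbsp/cup × 90 g/cup ≈ 236 g
raisins: 275 g × 7 ÷ 28.35 g/oz ≈ 68 oz
pumpkin purée: 1 cup × 7 × 244 g/cup = 1708 g
plain yogurt: 225 mL × 7 ÷ 240 mL/cup × 245 g/cup ≈ 1608 g
vegetable oil: (3 cup + 8 tbsp = 3.5 cup) × 7 × 240 mL/cup = 5880 mL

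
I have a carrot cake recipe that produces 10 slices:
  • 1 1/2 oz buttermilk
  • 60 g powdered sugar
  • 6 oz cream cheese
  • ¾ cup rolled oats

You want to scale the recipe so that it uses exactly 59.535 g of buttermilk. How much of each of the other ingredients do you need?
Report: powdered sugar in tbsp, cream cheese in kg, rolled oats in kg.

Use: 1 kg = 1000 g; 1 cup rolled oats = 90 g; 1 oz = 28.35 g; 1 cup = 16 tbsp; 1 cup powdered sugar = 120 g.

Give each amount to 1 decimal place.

powdered sugar: 11.2 tbsp; cream cheese: 0.2 kg; rolled oats: 0.1 kg

The original recipe has 42.525 g of buttermilk, so the scaling factor is 59.535 ÷ 42.525 = 7/5 = 1.4.
powdered sugar: 60 g × 7/5 ÷ 120 g/cup × 16 tbsp/cup = 11.2 tbsp
cream cheese: 6 oz × 7/5 × 28.35 g/oz ÷ 1000 g/kg ≈ 0.2 kg
rolled oats: 0.75 cup × 7/5 × 90 g/cup ÷ 1000 g/kg ≈ 0.1 kg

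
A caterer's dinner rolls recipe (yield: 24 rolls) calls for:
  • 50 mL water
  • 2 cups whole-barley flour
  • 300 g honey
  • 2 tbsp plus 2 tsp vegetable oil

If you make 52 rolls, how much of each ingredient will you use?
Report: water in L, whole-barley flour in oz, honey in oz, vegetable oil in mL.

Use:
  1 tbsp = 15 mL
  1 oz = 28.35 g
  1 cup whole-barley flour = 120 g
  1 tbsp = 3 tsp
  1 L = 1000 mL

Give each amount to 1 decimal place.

water: 0.1 L; whole-barley flour: 18.3 oz; honey: 22.9 oz; vegetable oil: 86.7 mL

Scaling factor: 52/24 = 13/6.
water: 50 mL × 13/6 ÷ 1000 mL/L ≈ 0.1 L
whole-barley flour: 2 cup × 13/6 × 120 g/cup ÷ 28.35 g/oz ≈ 18.3 oz
honey: 300 g × 13/6 ÷ 28.35 g/oz ≈ 22.9 oz
vegetable oil: (2 tbsp + 2 tsp = 8/3 tbsp) × 13/6 × 15 mL/tbsp ≈ 86.7 mL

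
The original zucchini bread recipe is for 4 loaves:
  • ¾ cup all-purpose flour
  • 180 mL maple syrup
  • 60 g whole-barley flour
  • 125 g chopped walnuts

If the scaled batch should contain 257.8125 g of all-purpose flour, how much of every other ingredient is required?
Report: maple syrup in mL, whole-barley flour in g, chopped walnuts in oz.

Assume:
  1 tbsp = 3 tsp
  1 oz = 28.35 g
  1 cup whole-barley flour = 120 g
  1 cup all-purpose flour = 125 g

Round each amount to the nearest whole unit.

maple syrup: 495 mL; whole-barley flour: 165 g; chopped walnuts: 12 oz

The original recipe has 93.75 g of all-purpose flour, so the scaling factor is 257.8125 ÷ 93.75 = 11/4 = 2.75.
maple syrup: 180 mL × 11/4 = 495 mL
whole-barley flour: 60 g × 11/4 = 165 g
chopped walnuts: 125 g × 11/4 ÷ 28.35 g/oz ≈ 12 oz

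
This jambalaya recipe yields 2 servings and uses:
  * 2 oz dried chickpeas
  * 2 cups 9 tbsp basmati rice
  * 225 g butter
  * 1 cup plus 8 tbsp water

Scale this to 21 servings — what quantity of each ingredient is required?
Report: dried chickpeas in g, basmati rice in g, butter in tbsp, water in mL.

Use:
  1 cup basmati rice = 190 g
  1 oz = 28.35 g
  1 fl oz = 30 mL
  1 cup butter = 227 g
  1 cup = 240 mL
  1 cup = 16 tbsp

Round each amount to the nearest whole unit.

Scaling factor: 21/2 = 10.5.
dried chickpeas: 2 oz × 21/2 × 28.35 g/oz ≈ 595 g
basmati rice: (2 cup + 9 tbsp = 2.5625 cup) × 21/2 × 190 g/cup ≈ 5112 g
butter: 225 g × 21/2 ÷ 227 g/cup × 16 tbsp/cup ≈ 167 tbsp
water: (1 cup + 8 tbsp = 1.5 cup) × 21/2 × 240 mL/cup = 3780 mL

dried chickpeas: 595 g; basmati rice: 5112 g; butter: 167 tbsp; water: 3780 mL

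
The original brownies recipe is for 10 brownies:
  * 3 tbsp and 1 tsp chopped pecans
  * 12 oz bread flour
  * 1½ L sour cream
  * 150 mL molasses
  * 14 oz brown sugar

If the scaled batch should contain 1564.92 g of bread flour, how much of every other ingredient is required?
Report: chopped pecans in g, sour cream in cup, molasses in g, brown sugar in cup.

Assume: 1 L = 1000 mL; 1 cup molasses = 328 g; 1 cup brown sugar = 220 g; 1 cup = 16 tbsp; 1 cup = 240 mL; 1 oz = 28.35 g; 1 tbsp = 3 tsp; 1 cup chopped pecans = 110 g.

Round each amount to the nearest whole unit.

The original recipe has 340.2 g of bread flour, so the scaling factor is 1564.92 ÷ 340.2 = 23/5 = 4.6.
chopped pecans: (3 tbsp + 1 tsp = 10/3 tbsp) × 23/5 ÷ 16 tbsp/cup × 110 g/cup ≈ 105 g
sour cream: 1.5 L × 23/5 × 1000 mL/L ÷ 240 mL/cup ≈ 29 cup
molasses: 150 mL × 23/5 ÷ 240 mL/cup × 328 g/cup = 943 g
brown sugar: 14 oz × 23/5 × 28.35 g/oz ÷ 220 g/cup ≈ 8 cup

chopped pecans: 105 g; sour cream: 29 cup; molasses: 943 g; brown sugar: 8 cup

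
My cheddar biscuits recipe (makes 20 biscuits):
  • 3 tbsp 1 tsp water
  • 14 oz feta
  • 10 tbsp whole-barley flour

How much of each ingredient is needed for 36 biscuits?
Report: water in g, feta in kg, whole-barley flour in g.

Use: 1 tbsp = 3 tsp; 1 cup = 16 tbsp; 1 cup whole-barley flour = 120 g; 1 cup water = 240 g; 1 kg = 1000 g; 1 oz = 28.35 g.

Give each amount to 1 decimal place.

Scaling factor: 36/20 = 9/5 = 1.8.
water: (3 tbsp + 1 tsp = 10/3 tbsp) × 9/5 ÷ 16 tbsp/cup × 240 g/cup = 90.0 g
feta: 14 oz × 9/5 × 28.35 g/oz ÷ 1000 g/kg ≈ 0.7 kg
whole-barley flour: 10 tbsp × 9/5 ÷ 16 tbsp/cup × 120 g/cup = 135.0 g

water: 90.0 g; feta: 0.7 kg; whole-barley flour: 135.0 g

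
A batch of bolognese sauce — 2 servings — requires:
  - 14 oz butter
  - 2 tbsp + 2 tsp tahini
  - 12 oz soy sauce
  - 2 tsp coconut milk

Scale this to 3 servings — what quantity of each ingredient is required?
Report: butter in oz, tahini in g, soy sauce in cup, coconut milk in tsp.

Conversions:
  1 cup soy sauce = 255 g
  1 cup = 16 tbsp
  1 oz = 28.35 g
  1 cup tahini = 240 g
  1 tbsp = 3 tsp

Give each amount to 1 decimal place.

Scaling factor: 3/2 = 1.5.
butter: 14 oz × 3/2 = 21.0 oz
tahini: (2 tbsp + 2 tsp = 8/3 tbsp) × 3/2 ÷ 16 tbsp/cup × 240 g/cup = 60.0 g
soy sauce: 12 oz × 3/2 × 28.35 g/oz ÷ 255 g/cup ≈ 2.0 cup
coconut milk: 2 tsp × 3/2 = 3.0 tsp

butter: 21.0 oz; tahini: 60.0 g; soy sauce: 2.0 cup; coconut milk: 3.0 tsp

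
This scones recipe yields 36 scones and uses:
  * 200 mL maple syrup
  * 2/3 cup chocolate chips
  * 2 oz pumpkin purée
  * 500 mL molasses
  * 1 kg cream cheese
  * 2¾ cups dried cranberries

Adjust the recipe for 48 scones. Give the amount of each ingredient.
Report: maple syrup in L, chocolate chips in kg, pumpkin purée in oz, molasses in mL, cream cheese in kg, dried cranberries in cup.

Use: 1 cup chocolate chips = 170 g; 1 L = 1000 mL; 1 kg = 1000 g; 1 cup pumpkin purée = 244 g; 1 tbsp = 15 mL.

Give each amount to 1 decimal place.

Scaling factor: 48/36 = 4/3.
maple syrup: 200 mL × 4/3 ÷ 1000 mL/L ≈ 0.3 L
chocolate chips: 2/3 cup × 4/3 × 170 g/cup ÷ 1000 g/kg ≈ 0.2 kg
pumpkin purée: 2 oz × 4/3 ≈ 2.7 oz
molasses: 500 mL × 4/3 ≈ 666.7 mL
cream cheese: 1 kg × 4/3 ≈ 1.3 kg
dried cranberries: 2.75 cup × 4/3 ≈ 3.7 cup

maple syrup: 0.3 L; chocolate chips: 0.2 kg; pumpkin purée: 2.7 oz; molasses: 666.7 mL; cream cheese: 1.3 kg; dried cranberries: 3.7 cup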